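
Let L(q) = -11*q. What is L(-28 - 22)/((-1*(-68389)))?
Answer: 550/68389 ≈ 0.0080422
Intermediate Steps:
L(-28 - 22)/((-1*(-68389))) = (-11*(-28 - 22))/((-1*(-68389))) = -11*(-50)/68389 = 550*(1/68389) = 550/68389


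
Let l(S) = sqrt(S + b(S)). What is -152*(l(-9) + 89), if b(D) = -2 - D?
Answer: -13528 - 152*I*sqrt(2) ≈ -13528.0 - 214.96*I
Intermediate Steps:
l(S) = I*sqrt(2) (l(S) = sqrt(S + (-2 - S)) = sqrt(-2) = I*sqrt(2))
-152*(l(-9) + 89) = -152*(I*sqrt(2) + 89) = -152*(89 + I*sqrt(2)) = -13528 - 152*I*sqrt(2)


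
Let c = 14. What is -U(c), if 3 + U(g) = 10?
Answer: -7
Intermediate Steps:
U(g) = 7 (U(g) = -3 + 10 = 7)
-U(c) = -1*7 = -7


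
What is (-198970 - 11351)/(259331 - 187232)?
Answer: -23369/8011 ≈ -2.9171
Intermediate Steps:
(-198970 - 11351)/(259331 - 187232) = -210321/72099 = -210321*1/72099 = -23369/8011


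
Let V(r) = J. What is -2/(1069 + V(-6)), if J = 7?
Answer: -1/538 ≈ -0.0018587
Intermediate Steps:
V(r) = 7
-2/(1069 + V(-6)) = -2/(1069 + 7) = -2/1076 = (1/1076)*(-2) = -1/538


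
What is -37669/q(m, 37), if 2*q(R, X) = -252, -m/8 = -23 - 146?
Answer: 37669/126 ≈ 298.96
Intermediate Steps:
m = 1352 (m = -8*(-23 - 146) = -8*(-169) = 1352)
q(R, X) = -126 (q(R, X) = (½)*(-252) = -126)
-37669/q(m, 37) = -37669/(-126) = -37669*(-1/126) = 37669/126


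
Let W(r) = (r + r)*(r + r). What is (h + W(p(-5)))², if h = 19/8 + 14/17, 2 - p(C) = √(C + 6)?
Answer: 958441/18496 ≈ 51.819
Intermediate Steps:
p(C) = 2 - √(6 + C) (p(C) = 2 - √(C + 6) = 2 - √(6 + C))
h = 435/136 (h = 19*(⅛) + 14*(1/17) = 19/8 + 14/17 = 435/136 ≈ 3.1985)
W(r) = 4*r² (W(r) = (2*r)*(2*r) = 4*r²)
(h + W(p(-5)))² = (435/136 + 4*(2 - √(6 - 5))²)² = (435/136 + 4*(2 - √1)²)² = (435/136 + 4*(2 - 1*1)²)² = (435/136 + 4*(2 - 1)²)² = (435/136 + 4*1²)² = (435/136 + 4*1)² = (435/136 + 4)² = (979/136)² = 958441/18496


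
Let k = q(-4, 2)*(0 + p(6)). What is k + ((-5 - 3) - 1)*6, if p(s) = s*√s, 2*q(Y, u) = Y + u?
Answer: -54 - 6*√6 ≈ -68.697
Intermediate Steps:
q(Y, u) = Y/2 + u/2 (q(Y, u) = (Y + u)/2 = Y/2 + u/2)
p(s) = s^(3/2)
k = -6*√6 (k = ((½)*(-4) + (½)*2)*(0 + 6^(3/2)) = (-2 + 1)*(0 + 6*√6) = -6*√6 ≈ -14.697)
k + ((-5 - 3) - 1)*6 = -6*√6 + ((-5 - 3) - 1)*6 = -6*√6 + (-8 - 1)*6 = -6*√6 - 9*6 = -6*√6 - 54 = -54 - 6*√6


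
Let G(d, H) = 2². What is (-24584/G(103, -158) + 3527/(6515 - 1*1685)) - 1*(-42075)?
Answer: 173540597/4830 ≈ 35930.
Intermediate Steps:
G(d, H) = 4
(-24584/G(103, -158) + 3527/(6515 - 1*1685)) - 1*(-42075) = (-24584/4 + 3527/(6515 - 1*1685)) - 1*(-42075) = (-24584*¼ + 3527/(6515 - 1685)) + 42075 = (-6146 + 3527/4830) + 42075 = -29681653/4830 + 42075 = 173540597/4830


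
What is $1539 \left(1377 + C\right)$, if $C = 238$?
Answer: $2485485$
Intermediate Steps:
$1539 \left(1377 + C\right) = 1539 \left(1377 + 238\right) = 1539 \cdot 1615 = 2485485$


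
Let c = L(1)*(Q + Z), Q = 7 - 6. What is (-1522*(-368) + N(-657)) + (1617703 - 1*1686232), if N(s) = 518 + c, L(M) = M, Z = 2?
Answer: 492088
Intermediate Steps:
Q = 1
c = 3 (c = 1*(1 + 2) = 1*3 = 3)
N(s) = 521 (N(s) = 518 + 3 = 521)
(-1522*(-368) + N(-657)) + (1617703 - 1*1686232) = (-1522*(-368) + 521) + (1617703 - 1*1686232) = (560096 + 521) + (1617703 - 1686232) = 560617 - 68529 = 492088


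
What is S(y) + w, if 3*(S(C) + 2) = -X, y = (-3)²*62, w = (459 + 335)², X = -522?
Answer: 630608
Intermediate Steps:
w = 630436 (w = 794² = 630436)
y = 558 (y = 9*62 = 558)
S(C) = 172 (S(C) = -2 + (-1*(-522))/3 = -2 + (⅓)*522 = -2 + 174 = 172)
S(y) + w = 172 + 630436 = 630608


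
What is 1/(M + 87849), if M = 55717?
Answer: 1/143566 ≈ 6.9654e-6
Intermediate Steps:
1/(M + 87849) = 1/(55717 + 87849) = 1/143566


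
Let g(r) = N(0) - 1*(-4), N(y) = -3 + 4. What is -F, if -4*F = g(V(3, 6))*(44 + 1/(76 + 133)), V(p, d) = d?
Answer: 45985/836 ≈ 55.006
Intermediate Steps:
N(y) = 1
g(r) = 5 (g(r) = 1 - 1*(-4) = 1 + 4 = 5)
F = -45985/836 (F = -5*(44 + 1/(76 + 133))/4 = -5*(44 + 1/209)/4 = -5*9197/(4*209) = -¼*45985/209 = -45985/836 ≈ -55.006)
-F = -1*(-45985/836) = 45985/836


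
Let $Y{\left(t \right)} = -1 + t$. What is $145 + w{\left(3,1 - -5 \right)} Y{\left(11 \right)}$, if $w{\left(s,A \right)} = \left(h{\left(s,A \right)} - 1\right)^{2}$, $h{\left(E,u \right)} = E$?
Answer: $185$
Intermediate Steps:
$w{\left(s,A \right)} = \left(-1 + s\right)^{2}$ ($w{\left(s,A \right)} = \left(s - 1\right)^{2} = \left(-1 + s\right)^{2}$)
$145 + w{\left(3,1 - -5 \right)} Y{\left(11 \right)} = 145 + \left(-1 + 3\right)^{2} \left(-1 + 11\right) = 145 + 2^{2} \cdot 10 = 145 + 4 \cdot 10 = 145 + 40 = 185$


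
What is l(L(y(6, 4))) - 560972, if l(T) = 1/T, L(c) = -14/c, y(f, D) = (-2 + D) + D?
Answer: -3926807/7 ≈ -5.6097e+5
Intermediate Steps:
y(f, D) = -2 + 2*D
l(L(y(6, 4))) - 560972 = 1/(-14/(-2 + 2*4)) - 560972 = 1/(-14/(-2 + 8)) - 560972 = 1/(-14/6) - 560972 = 1/(-14*⅙) - 560972 = 1/(-7/3) - 560972 = -3/7 - 560972 = -3926807/7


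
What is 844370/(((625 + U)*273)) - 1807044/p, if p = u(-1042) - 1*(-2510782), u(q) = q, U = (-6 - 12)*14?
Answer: 17917960003/2366336245 ≈ 7.5720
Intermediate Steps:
U = -252 (U = -18*14 = -252)
p = 2509740 (p = -1042 - 1*(-2510782) = -1042 + 2510782 = 2509740)
844370/(((625 + U)*273)) - 1807044/p = 844370/(((625 - 252)*273)) - 1807044/2509740 = 844370/((373*273)) - 1807044*1/2509740 = 844370/101829 - 150587/209145 = 17917960003/2366336245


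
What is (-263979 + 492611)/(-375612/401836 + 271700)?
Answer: 22968142088/27294616397 ≈ 0.84149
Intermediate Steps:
(-263979 + 492611)/(-375612/401836 + 271700) = 228632/(-375612*1/401836 + 271700) = 228632/(-93903/100459 + 271700) = 228632/(27294616397/100459) = 228632*(100459/27294616397) = 22968142088/27294616397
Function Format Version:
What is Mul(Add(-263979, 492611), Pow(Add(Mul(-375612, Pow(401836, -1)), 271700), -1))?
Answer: Rational(22968142088, 27294616397) ≈ 0.84149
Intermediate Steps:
Mul(Add(-263979, 492611), Pow(Add(Mul(-375612, Pow(401836, -1)), 271700), -1)) = Mul(228632, Pow(Add(Mul(-375612, Rational(1, 401836)), 271700), -1)) = Mul(228632, Pow(Add(Rational(-93903, 100459), 271700), -1)) = Mul(228632, Pow(Rational(27294616397, 100459), -1)) = Mul(228632, Rational(100459, 27294616397)) = Rational(22968142088, 27294616397)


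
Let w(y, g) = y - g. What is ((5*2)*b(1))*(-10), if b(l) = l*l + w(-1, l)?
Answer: 100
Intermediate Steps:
b(l) = -1 + l² - l (b(l) = l*l + (-1 - l) = l² + (-1 - l) = -1 + l² - l)
((5*2)*b(1))*(-10) = ((5*2)*(-1 + 1² - 1*1))*(-10) = (10*(-1 + 1 - 1))*(-10) = (10*(-1))*(-10) = -10*(-10) = 100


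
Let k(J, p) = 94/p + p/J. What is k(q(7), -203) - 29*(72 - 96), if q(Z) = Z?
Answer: 135307/203 ≈ 666.54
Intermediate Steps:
k(q(7), -203) - 29*(72 - 96) = (94/(-203) - 203/7) - 29*(72 - 96) = (94*(-1/203) - 203*⅐) - 29*(-24) = (-94/203 - 29) - 1*(-696) = -5981/203 + 696 = 135307/203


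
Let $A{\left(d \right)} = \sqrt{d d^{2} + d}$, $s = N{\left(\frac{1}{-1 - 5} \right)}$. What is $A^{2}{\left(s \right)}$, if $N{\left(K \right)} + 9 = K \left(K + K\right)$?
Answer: $- \frac{4225445}{5832} \approx -724.53$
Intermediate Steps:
$N{\left(K \right)} = -9 + 2 K^{2}$ ($N{\left(K \right)} = -9 + K \left(K + K\right) = -9 + K 2 K = -9 + 2 K^{2}$)
$s = - \frac{161}{18}$ ($s = -9 + 2 \left(\frac{1}{-1 - 5}\right)^{2} = -9 + 2 \left(\frac{1}{-6}\right)^{2} = -9 + 2 \left(- \frac{1}{6}\right)^{2} = -9 + 2 \cdot \frac{1}{36} = -9 + \frac{1}{18} = - \frac{161}{18} \approx -8.9444$)
$A{\left(d \right)} = \sqrt{d + d^{3}}$ ($A{\left(d \right)} = \sqrt{d^{3} + d} = \sqrt{d + d^{3}}$)
$A^{2}{\left(s \right)} = \left(\sqrt{- \frac{161}{18} + \left(- \frac{161}{18}\right)^{3}}\right)^{2} = \left(\sqrt{- \frac{161}{18} - \frac{4173281}{5832}}\right)^{2} = \left(\sqrt{- \frac{4225445}{5832}}\right)^{2} = \left(\frac{i \sqrt{8450890}}{108}\right)^{2} = - \frac{4225445}{5832}$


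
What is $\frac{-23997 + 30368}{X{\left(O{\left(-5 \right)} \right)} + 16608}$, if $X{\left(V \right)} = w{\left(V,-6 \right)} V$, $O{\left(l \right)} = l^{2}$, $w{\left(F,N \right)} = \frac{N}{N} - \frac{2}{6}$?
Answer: $\frac{19113}{49874} \approx 0.38323$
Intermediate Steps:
$w{\left(F,N \right)} = \frac{2}{3}$ ($w{\left(F,N \right)} = 1 - \frac{1}{3} = \frac{2}{3}$)
$X{\left(V \right)} = \frac{2 V}{3}$
$\frac{-23997 + 30368}{X{\left(O{\left(-5 \right)} \right)} + 16608} = \frac{-23997 + 30368}{\frac{2 \left(-5\right)^{2}}{3} + 16608} = \frac{6371}{\frac{2}{3} \cdot 25 + 16608} = \frac{6371}{\frac{50}{3} + 16608} = \frac{6371}{\frac{49874}{3}} = 6371 \cdot \frac{3}{49874} = \frac{19113}{49874}$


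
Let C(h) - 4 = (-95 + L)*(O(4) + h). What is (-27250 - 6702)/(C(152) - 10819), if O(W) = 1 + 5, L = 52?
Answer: 33952/17609 ≈ 1.9281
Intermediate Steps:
O(W) = 6
C(h) = -254 - 43*h (C(h) = 4 + (-95 + 52)*(6 + h) = 4 - 43*(6 + h) = 4 + (-258 - 43*h) = -254 - 43*h)
(-27250 - 6702)/(C(152) - 10819) = (-27250 - 6702)/((-254 - 43*152) - 10819) = -33952/((-254 - 6536) - 10819) = -33952/(-6790 - 10819) = -33952/(-17609) = -33952*(-1/17609) = 33952/17609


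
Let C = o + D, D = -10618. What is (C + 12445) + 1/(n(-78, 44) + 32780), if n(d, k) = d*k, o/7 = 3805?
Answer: 835302777/29348 ≈ 28462.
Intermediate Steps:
o = 26635 (o = 7*3805 = 26635)
C = 16017 (C = 26635 - 10618 = 16017)
(C + 12445) + 1/(n(-78, 44) + 32780) = (16017 + 12445) + 1/(-78*44 + 32780) = 28462 + 1/(-3432 + 32780) = 28462 + 1/29348 = 835302777/29348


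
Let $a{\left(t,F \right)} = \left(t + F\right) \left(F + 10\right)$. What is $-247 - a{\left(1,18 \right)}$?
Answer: $-779$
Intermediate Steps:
$a{\left(t,F \right)} = \left(10 + F\right) \left(F + t\right)$ ($a{\left(t,F \right)} = \left(F + t\right) \left(10 + F\right) = \left(10 + F\right) \left(F + t\right)$)
$-247 - a{\left(1,18 \right)} = -247 - \left(18^{2} + 10 \cdot 18 + 10 \cdot 1 + 18 \cdot 1\right) = -247 - \left(324 + 180 + 10 + 18\right) = -247 - 532 = -779$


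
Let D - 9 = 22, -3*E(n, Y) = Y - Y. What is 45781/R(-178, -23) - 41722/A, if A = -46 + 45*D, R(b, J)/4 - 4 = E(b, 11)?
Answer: 61091017/21584 ≈ 2830.4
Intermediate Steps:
E(n, Y) = 0 (E(n, Y) = -(Y - Y)/3 = -⅓*0 = 0)
R(b, J) = 16 (R(b, J) = 16 + 4*0 = 16 + 0 = 16)
D = 31 (D = 9 + 22 = 31)
A = 1349 (A = -46 + 45*31 = -46 + 1395 = 1349)
45781/R(-178, -23) - 41722/A = 45781/16 - 41722/1349 = 61091017/21584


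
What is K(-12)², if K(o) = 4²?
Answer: 256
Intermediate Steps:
K(o) = 16
K(-12)² = 16² = 256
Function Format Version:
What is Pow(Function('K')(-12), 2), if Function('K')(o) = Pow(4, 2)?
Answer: 256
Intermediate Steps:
Function('K')(o) = 16
Pow(Function('K')(-12), 2) = Pow(16, 2) = 256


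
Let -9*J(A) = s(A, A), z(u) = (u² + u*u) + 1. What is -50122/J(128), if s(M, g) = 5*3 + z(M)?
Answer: 75183/5464 ≈ 13.760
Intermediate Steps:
z(u) = 1 + 2*u² (z(u) = (u² + u²) + 1 = 2*u² + 1 = 1 + 2*u²)
s(M, g) = 16 + 2*M² (s(M, g) = 5*3 + (1 + 2*M²) = 15 + (1 + 2*M²) = 16 + 2*M²)
J(A) = -16/9 - 2*A²/9 (J(A) = -(16 + 2*A²)/9 = -16/9 - 2*A²/9)
-50122/J(128) = -50122/(-16/9 - 2/9*128²) = -50122/(-16/9 - 2/9*16384) = -50122/(-16/9 - 32768/9) = -50122/(-10928/3) = -50122*(-3/10928) = 75183/5464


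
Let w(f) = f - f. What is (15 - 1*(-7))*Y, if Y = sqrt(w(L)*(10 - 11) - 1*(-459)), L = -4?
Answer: 66*sqrt(51) ≈ 471.33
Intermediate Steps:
w(f) = 0
Y = 3*sqrt(51) (Y = sqrt(0*(10 - 11) - 1*(-459)) = sqrt(0*(-1) + 459) = sqrt(0 + 459) = sqrt(459) = 3*sqrt(51) ≈ 21.424)
(15 - 1*(-7))*Y = (15 - 1*(-7))*(3*sqrt(51)) = (15 + 7)*(3*sqrt(51)) = 22*(3*sqrt(51)) = 66*sqrt(51)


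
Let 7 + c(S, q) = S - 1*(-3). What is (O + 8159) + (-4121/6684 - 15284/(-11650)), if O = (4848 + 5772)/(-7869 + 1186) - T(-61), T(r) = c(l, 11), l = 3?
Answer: 2122982538804949/260197926900 ≈ 8159.1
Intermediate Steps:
c(S, q) = -4 + S (c(S, q) = -7 + (S - 1*(-3)) = -7 + (S + 3) = -7 + (3 + S) = -4 + S)
T(r) = -1 (T(r) = -4 + 3 = -1)
O = -3937/6683 (O = (4848 + 5772)/(-7869 + 1186) - 1*(-1) = 10620/(-6683) + 1 = 10620*(-1/6683) + 1 = -10620/6683 + 1 = -3937/6683 ≈ -0.58911)
(O + 8159) + (-4121/6684 - 15284/(-11650)) = (-3937/6683 + 8159) + (-4121/6684 - 15284/(-11650)) = 54522660/6683 + (-4121*1/6684 - 15284*(-1/11650)) = 54522660/6683 + (-4121/6684 + 7642/5825) = 54522660/6683 + 27074303/38934300 = 2122982538804949/260197926900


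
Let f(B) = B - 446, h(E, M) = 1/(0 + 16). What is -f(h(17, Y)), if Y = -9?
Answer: 7135/16 ≈ 445.94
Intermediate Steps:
h(E, M) = 1/16
f(B) = -446 + B
-f(h(17, Y)) = -(-446 + 1/16) = -1*(-7135/16) = 7135/16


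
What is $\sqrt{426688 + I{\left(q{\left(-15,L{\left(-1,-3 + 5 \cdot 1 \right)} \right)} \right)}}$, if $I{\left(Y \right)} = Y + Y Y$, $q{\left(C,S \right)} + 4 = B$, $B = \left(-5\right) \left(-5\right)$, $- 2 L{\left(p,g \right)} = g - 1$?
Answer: $5 \sqrt{17086} \approx 653.57$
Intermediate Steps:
$L{\left(p,g \right)} = \frac{1}{2} - \frac{g}{2}$ ($L{\left(p,g \right)} = - \frac{g - 1}{2} = - \frac{-1 + g}{2} = \frac{1}{2} - \frac{g}{2}$)
$B = 25$
$q{\left(C,S \right)} = 21$ ($q{\left(C,S \right)} = -4 + 25 = 21$)
$I{\left(Y \right)} = Y + Y^{2}$
$\sqrt{426688 + I{\left(q{\left(-15,L{\left(-1,-3 + 5 \cdot 1 \right)} \right)} \right)}} = \sqrt{426688 + 21 \left(1 + 21\right)} = \sqrt{426688 + 21 \cdot 22} = \sqrt{426688 + 462} = \sqrt{427150} = 5 \sqrt{17086}$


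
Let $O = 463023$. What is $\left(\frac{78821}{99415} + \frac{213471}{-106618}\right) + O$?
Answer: $\frac{4907766349982723}{10599428470} \approx 4.6302 \cdot 10^{5}$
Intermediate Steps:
$\left(\frac{78821}{99415} + \frac{213471}{-106618}\right) + O = \left(\frac{78821}{99415} + \frac{213471}{-106618}\right) + 463023 = \left(78821 \cdot \frac{1}{99415} + 213471 \left(- \frac{1}{106618}\right)\right) + 463023 = \left(\frac{78821}{99415} - \frac{213471}{106618}\right) + 463023 = - \frac{12818482087}{10599428470} + 463023 = \frac{4907766349982723}{10599428470}$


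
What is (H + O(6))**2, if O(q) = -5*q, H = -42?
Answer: 5184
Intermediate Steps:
(H + O(6))**2 = (-42 - 5*6)**2 = (-42 - 30)**2 = (-72)**2 = 5184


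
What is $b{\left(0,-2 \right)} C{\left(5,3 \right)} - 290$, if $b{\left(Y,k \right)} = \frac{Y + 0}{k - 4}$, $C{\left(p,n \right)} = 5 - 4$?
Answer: $-290$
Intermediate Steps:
$C{\left(p,n \right)} = 1$ ($C{\left(p,n \right)} = 5 - 4 = 1$)
$b{\left(Y,k \right)} = \frac{Y}{-4 + k}$
$b{\left(0,-2 \right)} C{\left(5,3 \right)} - 290 = \frac{0}{-4 - 2} \cdot 1 - 290 = \frac{0}{-6} \cdot 1 - 290 = 0 \left(- \frac{1}{6}\right) 1 - 290 = 0 \cdot 1 - 290 = 0 - 290 = -290$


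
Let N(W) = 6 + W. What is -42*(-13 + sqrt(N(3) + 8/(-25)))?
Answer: 546 - 42*sqrt(217)/5 ≈ 422.26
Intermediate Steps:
-42*(-13 + sqrt(N(3) + 8/(-25))) = -42*(-13 + sqrt((6 + 3) + 8/(-25))) = -42*(-13 + sqrt(9 + 8*(-1/25))) = -42*(-13 + sqrt(9 - 8/25)) = -42*(-13 + sqrt(217/25)) = -42*(-13 + sqrt(217)/5) = 546 - 42*sqrt(217)/5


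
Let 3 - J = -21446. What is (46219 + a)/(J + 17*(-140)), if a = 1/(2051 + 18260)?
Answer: 938754110/387310459 ≈ 2.4238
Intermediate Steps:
J = 21449 (J = 3 - 1*(-21446) = 3 + 21446 = 21449)
a = 1/20311 ≈ 4.9234e-5
(46219 + a)/(J + 17*(-140)) = (46219 + 1/20311)/(21449 + 17*(-140)) = 938754110/(20311*(21449 - 2380)) = (938754110/20311)/19069 = (938754110/20311)*(1/19069) = 938754110/387310459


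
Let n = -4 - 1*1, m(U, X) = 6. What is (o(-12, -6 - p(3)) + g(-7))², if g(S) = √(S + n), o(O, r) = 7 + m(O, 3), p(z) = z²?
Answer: 157 + 52*I*√3 ≈ 157.0 + 90.067*I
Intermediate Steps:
o(O, r) = 13 (o(O, r) = 7 + 6 = 13)
n = -5 (n = -4 - 1 = -5)
g(S) = √(-5 + S) (g(S) = √(S - 5) = √(-5 + S))
(o(-12, -6 - p(3)) + g(-7))² = (13 + √(-5 - 7))² = (13 + √(-12))² = (13 + 2*I*√3)²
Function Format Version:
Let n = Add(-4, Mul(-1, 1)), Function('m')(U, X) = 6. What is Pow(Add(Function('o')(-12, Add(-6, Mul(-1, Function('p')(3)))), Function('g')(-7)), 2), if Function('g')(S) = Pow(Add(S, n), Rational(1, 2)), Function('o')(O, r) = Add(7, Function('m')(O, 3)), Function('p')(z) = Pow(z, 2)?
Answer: Add(157, Mul(52, I, Pow(3, Rational(1, 2)))) ≈ Add(157.00, Mul(90.067, I))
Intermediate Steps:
Function('o')(O, r) = 13 (Function('o')(O, r) = Add(7, 6) = 13)
n = -5 (n = Add(-4, -1) = -5)
Function('g')(S) = Pow(Add(-5, S), Rational(1, 2)) (Function('g')(S) = Pow(Add(S, -5), Rational(1, 2)) = Pow(Add(-5, S), Rational(1, 2)))
Pow(Add(Function('o')(-12, Add(-6, Mul(-1, Function('p')(3)))), Function('g')(-7)), 2) = Pow(Add(13, Pow(Add(-5, -7), Rational(1, 2))), 2) = Pow(Add(13, Pow(-12, Rational(1, 2))), 2) = Pow(Add(13, Mul(2, I, Pow(3, Rational(1, 2)))), 2)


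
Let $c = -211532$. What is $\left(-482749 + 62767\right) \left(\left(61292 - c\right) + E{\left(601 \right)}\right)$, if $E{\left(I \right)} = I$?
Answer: $-114833578350$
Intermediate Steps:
$\left(-482749 + 62767\right) \left(\left(61292 - c\right) + E{\left(601 \right)}\right) = \left(-482749 + 62767\right) \left(\left(61292 - -211532\right) + 601\right) = - 419982 \left(\left(61292 + 211532\right) + 601\right) = - 419982 \left(272824 + 601\right) = \left(-419982\right) 273425 = -114833578350$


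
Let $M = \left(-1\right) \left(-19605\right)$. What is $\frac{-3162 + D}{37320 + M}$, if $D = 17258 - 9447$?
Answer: $\frac{4649}{56925} \approx 0.081669$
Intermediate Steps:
$M = 19605$
$D = 7811$ ($D = 17258 - 9447 = 7811$)
$\frac{-3162 + D}{37320 + M} = \frac{-3162 + 7811}{37320 + 19605} = \frac{4649}{56925}$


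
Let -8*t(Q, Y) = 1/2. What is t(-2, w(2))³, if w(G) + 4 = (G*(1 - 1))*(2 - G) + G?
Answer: -1/4096 ≈ -0.00024414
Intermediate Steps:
w(G) = -4 + G (w(G) = -4 + ((G*(1 - 1))*(2 - G) + G) = -4 + ((G*0)*(2 - G) + G) = -4 + (0*(2 - G) + G) = -4 + (0 + G) = -4 + G)
t(Q, Y) = -1/16 (t(Q, Y) = -⅛/2 = -⅛*½ = -1/16)
t(-2, w(2))³ = (-1/16)³ = -1/4096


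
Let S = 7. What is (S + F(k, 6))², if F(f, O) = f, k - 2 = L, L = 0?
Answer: 81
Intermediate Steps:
k = 2 (k = 2 + 0 = 2)
(S + F(k, 6))² = (7 + 2)² = 9² = 81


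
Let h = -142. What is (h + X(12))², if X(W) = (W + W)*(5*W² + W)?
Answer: 303665476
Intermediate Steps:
X(W) = 2*W*(W + 5*W²) (X(W) = (2*W)*(W + 5*W²) = 2*W*(W + 5*W²))
(h + X(12))² = (-142 + 12²*(2 + 10*12))² = (-142 + 144*(2 + 120))² = (-142 + 144*122)² = (-142 + 17568)² = 17426² = 303665476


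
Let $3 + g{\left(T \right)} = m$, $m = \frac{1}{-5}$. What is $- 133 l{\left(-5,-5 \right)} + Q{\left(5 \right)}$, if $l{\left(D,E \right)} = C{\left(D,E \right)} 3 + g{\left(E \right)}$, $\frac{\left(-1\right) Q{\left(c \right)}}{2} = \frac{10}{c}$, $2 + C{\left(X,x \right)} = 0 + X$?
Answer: $\frac{16073}{5} \approx 3214.6$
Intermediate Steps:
$C{\left(X,x \right)} = -2 + X$ ($C{\left(X,x \right)} = -2 + \left(0 + X\right) = -2 + X$)
$m = - \frac{1}{5} \approx -0.2$
$Q{\left(c \right)} = - \frac{20}{c}$ ($Q{\left(c \right)} = - 2 \frac{10}{c} = - \frac{20}{c}$)
$g{\left(T \right)} = - \frac{16}{5}$ ($g{\left(T \right)} = -3 - \frac{1}{5} = - \frac{16}{5}$)
$l{\left(D,E \right)} = - \frac{46}{5} + 3 D$ ($l{\left(D,E \right)} = \left(-2 + D\right) 3 - \frac{16}{5} = \left(-6 + 3 D\right) - \frac{16}{5} = - \frac{46}{5} + 3 D$)
$- 133 l{\left(-5,-5 \right)} + Q{\left(5 \right)} = - 133 \left(- \frac{46}{5} + 3 \left(-5\right)\right) - \frac{20}{5} = - 133 \left(- \frac{46}{5} - 15\right) - 4 = \left(-133\right) \left(- \frac{121}{5}\right) - 4 = \frac{16093}{5} - 4 = \frac{16073}{5}$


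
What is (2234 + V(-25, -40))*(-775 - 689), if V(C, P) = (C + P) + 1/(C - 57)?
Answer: -130191324/41 ≈ -3.1754e+6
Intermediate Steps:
V(C, P) = C + P + 1/(-57 + C) (V(C, P) = (C + P) + 1/(-57 + C) = C + P + 1/(-57 + C))
(2234 + V(-25, -40))*(-775 - 689) = (2234 + (1 + (-25)² - 57*(-25) - 57*(-40) - 25*(-40))/(-57 - 25))*(-775 - 689) = (2234 + (1 + 625 + 1425 + 2280 + 1000)/(-82))*(-1464) = (2234 - 1/82*5331)*(-1464) = (2234 - 5331/82)*(-1464) = (177857/82)*(-1464) = -130191324/41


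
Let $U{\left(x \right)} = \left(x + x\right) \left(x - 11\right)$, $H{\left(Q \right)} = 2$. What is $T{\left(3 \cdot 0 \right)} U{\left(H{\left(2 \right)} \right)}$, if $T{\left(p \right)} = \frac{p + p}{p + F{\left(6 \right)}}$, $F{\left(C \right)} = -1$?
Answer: $0$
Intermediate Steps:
$U{\left(x \right)} = 2 x \left(-11 + x\right)$
$T{\left(p \right)} = \frac{2 p}{-1 + p}$ ($T{\left(p \right)} = \frac{p + p}{p - 1} = \frac{2 p}{-1 + p}$)
$T{\left(3 \cdot 0 \right)} U{\left(H{\left(2 \right)} \right)} = \frac{2 \cdot 3 \cdot 0}{-1 + 3 \cdot 0} \cdot 2 \cdot 2 \left(-11 + 2\right) = 2 \cdot 0 \frac{1}{-1 + 0} \cdot 2 \cdot 2 \left(-9\right) = 2 \cdot 0 \frac{1}{-1} \left(-36\right) = 2 \cdot 0 \left(-1\right) \left(-36\right) = 0 \left(-36\right) = 0$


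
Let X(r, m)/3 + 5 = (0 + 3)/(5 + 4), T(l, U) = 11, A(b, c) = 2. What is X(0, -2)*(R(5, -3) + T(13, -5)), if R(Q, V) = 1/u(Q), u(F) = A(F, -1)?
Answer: -161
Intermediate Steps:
u(F) = 2
X(r, m) = -14 (X(r, m) = -15 + 3*((0 + 3)/(5 + 4)) = -15 + 3*(3/9) = -15 + 3*(3*(⅑)) = -15 + 3*(⅓) = -15 + 1 = -14)
R(Q, V) = ½ (R(Q, V) = 1/2 = ½)
X(0, -2)*(R(5, -3) + T(13, -5)) = -14*(½ + 11) = -14*23/2 = -161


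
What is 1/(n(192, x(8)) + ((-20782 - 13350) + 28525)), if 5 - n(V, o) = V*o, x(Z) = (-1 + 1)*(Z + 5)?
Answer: -1/5602 ≈ -0.00017851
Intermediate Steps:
x(Z) = 0 (x(Z) = 0*(5 + Z) = 0)
n(V, o) = 5 - V*o
1/(n(192, x(8)) + ((-20782 - 13350) + 28525)) = 1/((5 - 1*192*0) + ((-20782 - 13350) + 28525)) = 1/((5 + 0) + (-34132 + 28525)) = 1/(5 - 5607) = 1/(-5602) = -1/5602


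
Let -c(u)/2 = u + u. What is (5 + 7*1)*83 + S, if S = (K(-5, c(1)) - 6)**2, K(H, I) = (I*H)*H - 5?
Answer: 13317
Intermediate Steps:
c(u) = -4*u (c(u) = -2*(u + u) = -4*u)
K(H, I) = -5 + I*H**2 (K(H, I) = (H*I)*H - 5 = I*H**2 - 5 = -5 + I*H**2)
S = 12321 (S = ((-5 - 4*1*(-5)**2) - 6)**2 = ((-5 - 4*25) - 6)**2 = ((-5 - 100) - 6)**2 = (-105 - 6)**2 = (-111)**2 = 12321)
(5 + 7*1)*83 + S = (5 + 7*1)*83 + 12321 = (5 + 7)*83 + 12321 = 12*83 + 12321 = 996 + 12321 = 13317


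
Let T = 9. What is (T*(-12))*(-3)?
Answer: 324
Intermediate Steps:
(T*(-12))*(-3) = (9*(-12))*(-3) = -108*(-3) = 324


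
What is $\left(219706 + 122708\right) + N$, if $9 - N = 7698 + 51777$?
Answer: $282948$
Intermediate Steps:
$N = -59466$ ($N = 9 - \left(7698 + 51777\right) = 9 - 59475 = -59466$)
$\left(219706 + 122708\right) + N = \left(219706 + 122708\right) - 59466 = 342414 - 59466 = 282948$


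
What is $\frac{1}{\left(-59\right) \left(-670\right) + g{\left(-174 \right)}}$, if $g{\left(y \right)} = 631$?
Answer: $\frac{1}{40161} \approx 2.49 \cdot 10^{-5}$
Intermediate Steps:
$\frac{1}{\left(-59\right) \left(-670\right) + g{\left(-174 \right)}} = \frac{1}{\left(-59\right) \left(-670\right) + 631} = \frac{1}{39530 + 631} = \frac{1}{40161}$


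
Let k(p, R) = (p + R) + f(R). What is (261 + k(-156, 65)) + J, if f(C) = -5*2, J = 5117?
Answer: 5277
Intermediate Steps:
f(C) = -10
k(p, R) = -10 + R + p (k(p, R) = (p + R) - 10 = (R + p) - 10 = -10 + R + p)
(261 + k(-156, 65)) + J = (261 + (-10 + 65 - 156)) + 5117 = (261 - 101) + 5117 = 160 + 5117 = 5277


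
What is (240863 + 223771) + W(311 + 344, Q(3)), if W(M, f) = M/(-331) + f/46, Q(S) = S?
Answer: 7074488147/15226 ≈ 4.6463e+5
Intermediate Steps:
W(M, f) = -M/331 + f/46 (W(M, f) = M*(-1/331) + f*(1/46) = -M/331 + f/46)
(240863 + 223771) + W(311 + 344, Q(3)) = (240863 + 223771) + (-(311 + 344)/331 + (1/46)*3) = 464634 + (-1/331*655 + 3/46) = 464634 + (-655/331 + 3/46) = 464634 - 29137/15226 = 7074488147/15226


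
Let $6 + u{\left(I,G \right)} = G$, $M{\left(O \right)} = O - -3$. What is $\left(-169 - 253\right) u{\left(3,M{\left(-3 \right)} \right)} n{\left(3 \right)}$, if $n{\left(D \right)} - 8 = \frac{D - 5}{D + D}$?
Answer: $19412$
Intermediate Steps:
$M{\left(O \right)} = 3 + O$ ($M{\left(O \right)} = O + 3 = 3 + O$)
$u{\left(I,G \right)} = -6 + G$
$n{\left(D \right)} = 8 + \frac{-5 + D}{2 D}$ ($n{\left(D \right)} = 8 + \frac{D - 5}{D + D} = 8 + \frac{-5 + D}{2 D}$)
$\left(-169 - 253\right) u{\left(3,M{\left(-3 \right)} \right)} n{\left(3 \right)} = \left(-169 - 253\right) \left(-6 + \left(3 - 3\right)\right) \frac{-5 + 17 \cdot 3}{2 \cdot 3} = - 422 \left(-6 + 0\right) \frac{1}{2} \cdot \frac{1}{3} \left(-5 + 51\right) = \left(-422\right) \left(-6\right) \frac{1}{2} \cdot \frac{1}{3} \cdot 46 = 2532 \cdot \frac{23}{3} = 19412$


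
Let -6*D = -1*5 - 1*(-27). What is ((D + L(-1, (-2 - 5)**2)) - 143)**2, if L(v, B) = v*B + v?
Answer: 348100/9 ≈ 38678.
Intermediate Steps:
D = -11/3 (D = -(-1*5 - 1*(-27))/6 = -(-5 + 27)/6 = -1/6*22 = -11/3 ≈ -3.6667)
L(v, B) = v + B*v (L(v, B) = B*v + v = v + B*v)
((D + L(-1, (-2 - 5)**2)) - 143)**2 = ((-11/3 - (1 + (-2 - 5)**2)) - 143)**2 = ((-11/3 - (1 + (-7)**2)) - 143)**2 = ((-11/3 - (1 + 49)) - 143)**2 = ((-11/3 - 1*50) - 143)**2 = ((-11/3 - 50) - 143)**2 = (-161/3 - 143)**2 = (-590/3)**2 = 348100/9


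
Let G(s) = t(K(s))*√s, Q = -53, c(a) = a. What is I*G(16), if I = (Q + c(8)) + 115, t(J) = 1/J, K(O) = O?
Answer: 35/2 ≈ 17.500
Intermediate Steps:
t(J) = 1/J
G(s) = s^(-½) (G(s) = √s/s = s^(-½))
I = 70 (I = (-53 + 8) + 115 = -45 + 115 = 70)
I*G(16) = 70/√16 = 70*(¼) = 35/2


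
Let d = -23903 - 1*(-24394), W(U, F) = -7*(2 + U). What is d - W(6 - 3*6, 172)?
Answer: 421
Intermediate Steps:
W(U, F) = -14 - 7*U
d = 491 (d = -23903 + 24394 = 491)
d - W(6 - 3*6, 172) = 491 - (-14 - 7*(6 - 3*6)) = 491 - (-14 - 7*(6 - 18)) = 491 - (-14 - 7*(-12)) = 491 - (-14 + 84) = 491 - 1*70 = 491 - 70 = 421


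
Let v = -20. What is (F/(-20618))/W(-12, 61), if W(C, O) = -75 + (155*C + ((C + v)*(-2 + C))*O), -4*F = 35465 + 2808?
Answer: 38273/2094211496 ≈ 1.8276e-5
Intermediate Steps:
F = -38273/4 (F = -(35465 + 2808)/4 = -¼*38273 = -38273/4 ≈ -9568.3)
W(C, O) = -75 + 155*C + O*(-20 + C)*(-2 + C) (W(C, O) = -75 + (155*C + ((C - 20)*(-2 + C))*O) = -75 + (155*C + ((-20 + C)*(-2 + C))*O) = -75 + (155*C + O*(-20 + C)*(-2 + C)) = -75 + 155*C + O*(-20 + C)*(-2 + C))
(F/(-20618))/W(-12, 61) = (-38273/4/(-20618))/(-75 + 40*61 + 155*(-12) + 61*(-12)² - 22*(-12)*61) = (-38273/4*(-1/20618))/(-75 + 2440 - 1860 + 61*144 + 16104) = 38273/(82472*(-75 + 2440 - 1860 + 8784 + 16104)) = (38273/82472)/25393 = (38273/82472)*(1/25393) = 38273/2094211496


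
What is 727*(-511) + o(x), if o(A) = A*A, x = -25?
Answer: -370872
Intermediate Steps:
o(A) = A**2
727*(-511) + o(x) = 727*(-511) + (-25)**2 = -371497 + 625 = -370872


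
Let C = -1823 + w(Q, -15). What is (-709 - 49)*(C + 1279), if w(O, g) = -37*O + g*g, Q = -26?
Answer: -487394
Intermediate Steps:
w(O, g) = g**2 - 37*O (w(O, g) = -37*O + g**2 = g**2 - 37*O)
C = -636 (C = -1823 + ((-15)**2 - 37*(-26)) = -1823 + (225 + 962) = -1823 + 1187 = -636)
(-709 - 49)*(C + 1279) = (-709 - 49)*(-636 + 1279) = -758*643 = -487394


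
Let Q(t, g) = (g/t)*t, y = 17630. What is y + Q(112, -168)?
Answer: 17462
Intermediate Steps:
Q(t, g) = g
y + Q(112, -168) = 17630 - 168 = 17462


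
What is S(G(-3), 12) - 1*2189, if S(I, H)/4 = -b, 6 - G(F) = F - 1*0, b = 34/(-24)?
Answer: -6550/3 ≈ -2183.3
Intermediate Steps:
b = -17/12 (b = 34*(-1/24) = -17/12 ≈ -1.4167)
G(F) = 6 - F (G(F) = 6 - (F - 1*0) = 6 - (F + 0) = 6 - F)
S(I, H) = 17/3 (S(I, H) = 4*(-1*(-17/12)) = 4*(17/12) = 17/3)
S(G(-3), 12) - 1*2189 = 17/3 - 1*2189 = 17/3 - 2189 = -6550/3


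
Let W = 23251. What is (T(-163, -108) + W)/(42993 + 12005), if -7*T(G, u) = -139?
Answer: 81448/192493 ≈ 0.42312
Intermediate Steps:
T(G, u) = 139/7 (T(G, u) = -⅐*(-139) = 139/7)
(T(-163, -108) + W)/(42993 + 12005) = (139/7 + 23251)/(42993 + 12005) = (162896/7)/54998 = (162896/7)*(1/54998) = 81448/192493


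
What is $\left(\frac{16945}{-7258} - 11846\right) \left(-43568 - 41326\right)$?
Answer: $\frac{3650238806211}{3629} \approx 1.0059 \cdot 10^{9}$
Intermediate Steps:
$\left(\frac{16945}{-7258} - 11846\right) \left(-43568 - 41326\right) = \left(16945 \left(- \frac{1}{7258}\right) - 11846\right) \left(-84894\right) = \left(- \frac{16945}{7258} - 11846\right) \left(-84894\right) = \left(- \frac{85995213}{7258}\right) \left(-84894\right) = \frac{3650238806211}{3629}$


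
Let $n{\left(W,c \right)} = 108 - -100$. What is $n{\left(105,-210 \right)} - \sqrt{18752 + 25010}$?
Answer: $208 - \sqrt{43762} \approx -1.1937$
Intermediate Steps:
$n{\left(W,c \right)} = 208$ ($n{\left(W,c \right)} = 108 + 100 = 208$)
$n{\left(105,-210 \right)} - \sqrt{18752 + 25010} = 208 - \sqrt{18752 + 25010} = 208 - \sqrt{43762}$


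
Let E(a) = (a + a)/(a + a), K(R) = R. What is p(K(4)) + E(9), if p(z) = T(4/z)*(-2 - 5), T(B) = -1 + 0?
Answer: 8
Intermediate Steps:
T(B) = -1
E(a) = 1 (E(a) = (2*a)/((2*a)) = (2*a)*(1/(2*a)) = 1)
p(z) = 7 (p(z) = -(-2 - 5) = -1*(-7) = 7)
p(K(4)) + E(9) = 7 + 1 = 8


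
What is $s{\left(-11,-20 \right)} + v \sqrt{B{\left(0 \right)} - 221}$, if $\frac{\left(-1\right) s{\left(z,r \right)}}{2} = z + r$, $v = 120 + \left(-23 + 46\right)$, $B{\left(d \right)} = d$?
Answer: $62 + 143 i \sqrt{221} \approx 62.0 + 2125.8 i$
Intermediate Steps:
$v = 143$ ($v = 120 + 23 = 143$)
$s{\left(z,r \right)} = - 2 r - 2 z$ ($s{\left(z,r \right)} = - 2 \left(z + r\right) = - 2 \left(r + z\right) = - 2 r - 2 z$)
$s{\left(-11,-20 \right)} + v \sqrt{B{\left(0 \right)} - 221} = \left(\left(-2\right) \left(-20\right) - -22\right) + 143 \sqrt{0 - 221} = \left(40 + 22\right) + 143 \sqrt{-221} = 62 + 143 i \sqrt{221}$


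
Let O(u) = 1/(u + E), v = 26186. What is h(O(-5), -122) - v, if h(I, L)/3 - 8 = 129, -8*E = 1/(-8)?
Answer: -25775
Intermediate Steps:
E = 1/64 (E = -⅛/(-8) = -⅛*(-⅛) = 1/64 ≈ 0.015625)
O(u) = 1/(1/64 + u) (O(u) = 1/(u + 1/64) = 1/(1/64 + u))
h(I, L) = 411 (h(I, L) = 24 + 3*129 = 24 + 387 = 411)
h(O(-5), -122) - v = 411 - 1*26186 = 411 - 26186 = -25775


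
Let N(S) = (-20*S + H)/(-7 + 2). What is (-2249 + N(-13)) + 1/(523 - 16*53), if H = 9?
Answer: -748411/325 ≈ -2302.8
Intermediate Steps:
N(S) = -9/5 + 4*S (N(S) = (-20*S + 9)/(-7 + 2) = (9 - 20*S)/(-5) = (9 - 20*S)*(-1/5) = -9/5 + 4*S)
(-2249 + N(-13)) + 1/(523 - 16*53) = (-2249 + (-9/5 + 4*(-13))) + 1/(523 - 16*53) = (-2249 + (-9/5 - 52)) + 1/(523 - 848) = (-2249 - 269/5) + 1/(-325) = -11514/5 - 1/325 = -748411/325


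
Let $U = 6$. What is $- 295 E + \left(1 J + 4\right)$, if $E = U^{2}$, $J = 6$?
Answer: $-10610$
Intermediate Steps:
$E = 36$ ($E = 6^{2} = 36$)
$- 295 E + \left(1 J + 4\right) = \left(-295\right) 36 + \left(1 \cdot 6 + 4\right) = -10620 + \left(6 + 4\right) = -10620 + 10 = -10610$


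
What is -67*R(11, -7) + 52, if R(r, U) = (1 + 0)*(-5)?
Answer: 387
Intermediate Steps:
R(r, U) = -5 (R(r, U) = 1*(-5) = -5)
-67*R(11, -7) + 52 = -67*(-5) + 52 = 335 + 52 = 387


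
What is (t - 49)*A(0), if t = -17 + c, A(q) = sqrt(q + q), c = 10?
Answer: 0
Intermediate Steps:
A(q) = sqrt(2)*sqrt(q) (A(q) = sqrt(2*q) = sqrt(2)*sqrt(q))
t = -7 (t = -17 + 10 = -7)
(t - 49)*A(0) = (-7 - 49)*(sqrt(2)*sqrt(0)) = -56*sqrt(2)*0 = -56*0 = 0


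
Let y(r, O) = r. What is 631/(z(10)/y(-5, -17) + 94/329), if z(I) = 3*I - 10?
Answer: -4417/26 ≈ -169.88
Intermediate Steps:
z(I) = -10 + 3*I
631/(z(10)/y(-5, -17) + 94/329) = 631/((-10 + 3*10)/(-5) + 94/329) = 631/((-10 + 30)*(-⅕) + 94*(1/329)) = 631/(20*(-⅕) + 2/7) = 631/(-4 + 2/7) = 631/(-26/7) = 631*(-7/26) = -4417/26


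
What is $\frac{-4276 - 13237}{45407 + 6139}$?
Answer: $- \frac{17513}{51546} \approx -0.33975$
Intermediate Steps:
$\frac{-4276 - 13237}{45407 + 6139} = \frac{-4276 - 13237}{51546} = \left(-4276 - 13237\right) \frac{1}{51546} = \left(-17513\right) \frac{1}{51546} = - \frac{17513}{51546}$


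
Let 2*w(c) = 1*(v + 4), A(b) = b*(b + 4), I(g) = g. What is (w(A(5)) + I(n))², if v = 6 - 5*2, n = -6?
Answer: 36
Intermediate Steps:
A(b) = b*(4 + b)
v = -4 (v = 6 - 1*10 = 6 - 10 = -4)
w(c) = 0 (w(c) = (1*(-4 + 4))/2 = (1*0)/2 = (½)*0 = 0)
(w(A(5)) + I(n))² = (0 - 6)² = (-6)² = 36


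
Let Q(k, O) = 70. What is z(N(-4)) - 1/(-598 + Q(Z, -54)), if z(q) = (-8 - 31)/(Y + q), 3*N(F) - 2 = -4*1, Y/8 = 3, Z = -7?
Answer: -30853/18480 ≈ -1.6695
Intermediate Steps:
Y = 24 (Y = 8*3 = 24)
N(F) = -2/3 (N(F) = 2/3 + (-4*1)/3 = 2/3 + (1/3)*(-4) = 2/3 - 4/3 = -2/3)
z(q) = -39/(24 + q) (z(q) = (-8 - 31)/(24 + q) = -39/(24 + q))
z(N(-4)) - 1/(-598 + Q(Z, -54)) = -39/(24 - 2/3) - 1/(-598 + 70) = -39/70/3 - 1/(-528) = -39*3/70 - 1*(-1/528) = -117/70 + 1/528 = -30853/18480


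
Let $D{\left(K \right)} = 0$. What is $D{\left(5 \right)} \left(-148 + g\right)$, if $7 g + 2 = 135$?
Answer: $0$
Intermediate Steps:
$g = 19$ ($g = - \frac{2}{7} + \frac{1}{7} \cdot 135 = - \frac{2}{7} + \frac{135}{7} = 19$)
$D{\left(5 \right)} \left(-148 + g\right) = 0 \left(-148 + 19\right) = 0 \left(-129\right) = 0$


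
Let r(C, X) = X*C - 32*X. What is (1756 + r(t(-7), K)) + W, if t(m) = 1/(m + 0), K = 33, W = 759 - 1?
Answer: 10173/7 ≈ 1453.3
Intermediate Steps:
W = 758
t(m) = 1/m
r(C, X) = -32*X + C*X (r(C, X) = C*X - 32*X = -32*X + C*X)
(1756 + r(t(-7), K)) + W = (1756 + 33*(-32 + 1/(-7))) + 758 = (1756 + 33*(-32 - ⅐)) + 758 = (1756 + 33*(-225/7)) + 758 = (1756 - 7425/7) + 758 = 4867/7 + 758 = 10173/7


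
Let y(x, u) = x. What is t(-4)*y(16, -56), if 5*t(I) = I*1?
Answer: -64/5 ≈ -12.800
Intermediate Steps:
t(I) = I/5 (t(I) = (I*1)/5 = I/5)
t(-4)*y(16, -56) = ((⅕)*(-4))*16 = -⅘*16 = -64/5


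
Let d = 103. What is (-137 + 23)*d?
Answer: -11742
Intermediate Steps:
(-137 + 23)*d = (-137 + 23)*103 = -114*103 = -11742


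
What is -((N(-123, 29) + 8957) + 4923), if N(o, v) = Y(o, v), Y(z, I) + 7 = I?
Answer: -13902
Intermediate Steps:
Y(z, I) = -7 + I
N(o, v) = -7 + v
-((N(-123, 29) + 8957) + 4923) = -(((-7 + 29) + 8957) + 4923) = -((22 + 8957) + 4923) = -(8979 + 4923) = -1*13902 = -13902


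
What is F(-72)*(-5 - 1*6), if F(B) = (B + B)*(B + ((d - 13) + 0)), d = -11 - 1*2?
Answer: -155232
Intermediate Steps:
d = -13 (d = -11 - 2 = -13)
F(B) = 2*B*(-26 + B) (F(B) = (B + B)*(B + ((-13 - 13) + 0)) = (2*B)*(B + (-26 + 0)) = (2*B)*(B - 26) = (2*B)*(-26 + B) = 2*B*(-26 + B))
F(-72)*(-5 - 1*6) = (2*(-72)*(-26 - 72))*(-5 - 1*6) = (2*(-72)*(-98))*(-5 - 6) = 14112*(-11) = -155232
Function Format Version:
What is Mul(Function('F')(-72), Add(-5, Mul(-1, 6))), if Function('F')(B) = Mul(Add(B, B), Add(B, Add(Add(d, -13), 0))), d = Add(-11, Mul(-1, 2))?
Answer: -155232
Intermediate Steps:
d = -13 (d = Add(-11, -2) = -13)
Function('F')(B) = Mul(2, B, Add(-26, B)) (Function('F')(B) = Mul(Add(B, B), Add(B, Add(Add(-13, -13), 0))) = Mul(Mul(2, B), Add(B, Add(-26, 0))) = Mul(Mul(2, B), Add(B, -26)) = Mul(Mul(2, B), Add(-26, B)) = Mul(2, B, Add(-26, B)))
Mul(Function('F')(-72), Add(-5, Mul(-1, 6))) = Mul(Mul(2, -72, Add(-26, -72)), Add(-5, Mul(-1, 6))) = Mul(Mul(2, -72, -98), Add(-5, -6)) = Mul(14112, -11) = -155232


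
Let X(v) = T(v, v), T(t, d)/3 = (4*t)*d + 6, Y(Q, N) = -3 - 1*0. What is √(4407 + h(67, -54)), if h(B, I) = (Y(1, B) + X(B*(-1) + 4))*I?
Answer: I*√2568315 ≈ 1602.6*I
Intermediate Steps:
Y(Q, N) = -3 (Y(Q, N) = -3 + 0 = -3)
T(t, d) = 18 + 12*d*t (T(t, d) = 3*((4*t)*d + 6) = 3*(4*d*t + 6) = 3*(6 + 4*d*t) = 18 + 12*d*t)
X(v) = 18 + 12*v² (X(v) = 18 + 12*v*v = 18 + 12*v²)
h(B, I) = I*(15 + 12*(4 - B)²) (h(B, I) = (-3 + (18 + 12*(B*(-1) + 4)²))*I = (-3 + (18 + 12*(-B + 4)²))*I = (-3 + (18 + 12*(4 - B)²))*I = (15 + 12*(4 - B)²)*I = I*(15 + 12*(4 - B)²))
√(4407 + h(67, -54)) = √(4407 + 3*(-54)*(5 + 4*(-4 + 67)²)) = √(4407 + 3*(-54)*(5 + 4*63²)) = √(4407 + 3*(-54)*(5 + 4*3969)) = √(4407 + 3*(-54)*(5 + 15876)) = √(4407 + 3*(-54)*15881) = √(4407 - 2572722) = √(-2568315) = I*√2568315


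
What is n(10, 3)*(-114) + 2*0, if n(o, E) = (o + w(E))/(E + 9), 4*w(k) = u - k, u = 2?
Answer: -741/8 ≈ -92.625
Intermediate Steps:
w(k) = 1/2 - k/4 (w(k) = (2 - k)/4 = 1/2 - k/4)
n(o, E) = (1/2 + o - E/4)/(9 + E) (n(o, E) = (o + (1/2 - E/4))/(E + 9) = (1/2 + o - E/4)/(9 + E))
n(10, 3)*(-114) + 2*0 = ((2 - 1*3 + 4*10)/(4*(9 + 3)))*(-114) + 2*0 = ((1/4)*(2 - 3 + 40)/12)*(-114) + 0 = ((1/4)*(1/12)*39)*(-114) + 0 = (13/16)*(-114) + 0 = -741/8 + 0 = -741/8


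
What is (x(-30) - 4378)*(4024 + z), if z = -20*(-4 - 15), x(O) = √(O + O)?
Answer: -19280712 + 8808*I*√15 ≈ -1.9281e+7 + 34113.0*I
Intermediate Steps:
x(O) = √2*√O (x(O) = √(2*O) = √2*√O)
z = 380 (z = -20*(-19) = 380)
(x(-30) - 4378)*(4024 + z) = (√2*√(-30) - 4378)*(4024 + 380) = (√2*(I*√30) - 4378)*4404 = (2*I*√15 - 4378)*4404 = (-4378 + 2*I*√15)*4404 = -19280712 + 8808*I*√15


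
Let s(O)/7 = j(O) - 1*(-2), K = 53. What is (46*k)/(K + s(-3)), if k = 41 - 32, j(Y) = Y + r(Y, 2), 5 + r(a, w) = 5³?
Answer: 207/443 ≈ 0.46727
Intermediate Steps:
r(a, w) = 120 (r(a, w) = -5 + 5³ = -5 + 125 = 120)
j(Y) = 120 + Y (j(Y) = Y + 120 = 120 + Y)
s(O) = 854 + 7*O (s(O) = 7*((120 + O) - 1*(-2)) = 7*((120 + O) + 2) = 7*(122 + O) = 854 + 7*O)
k = 9
(46*k)/(K + s(-3)) = (46*9)/(53 + (854 + 7*(-3))) = 414/(53 + (854 - 21)) = 414/(53 + 833) = 414/886 = 414*(1/886) = 207/443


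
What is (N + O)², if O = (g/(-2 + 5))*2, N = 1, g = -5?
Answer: 49/9 ≈ 5.4444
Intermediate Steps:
O = -10/3 (O = -5/(-2 + 5)*2 = -5/3*2 = -10/3 ≈ -3.3333)
(N + O)² = (1 - 10/3)² = (-7/3)² = 49/9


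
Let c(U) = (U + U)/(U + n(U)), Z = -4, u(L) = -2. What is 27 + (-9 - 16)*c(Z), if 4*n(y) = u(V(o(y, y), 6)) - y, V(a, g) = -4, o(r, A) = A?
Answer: -211/7 ≈ -30.143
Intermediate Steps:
n(y) = -1/2 - y/4 (n(y) = (-2 - y)/4 = -1/2 - y/4)
c(U) = 2*U/(-1/2 + 3*U/4) (c(U) = (U + U)/(U + (-1/2 - U/4)) = (2*U)/(-1/2 + 3*U/4) = 2*U/(-1/2 + 3*U/4))
27 + (-9 - 16)*c(Z) = 27 + (-9 - 16)*(8*(-4)/(-2 + 3*(-4))) = 27 - 200*(-4)/(-2 - 12) = 27 - 200*(-4)/(-14) = 27 - 200*(-4)*(-1)/14 = 27 - 25*16/7 = 27 - 400/7 = -211/7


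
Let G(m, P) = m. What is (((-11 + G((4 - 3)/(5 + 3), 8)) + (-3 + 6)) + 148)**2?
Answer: 1256641/64 ≈ 19635.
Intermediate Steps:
(((-11 + G((4 - 3)/(5 + 3), 8)) + (-3 + 6)) + 148)**2 = (((-11 + (4 - 3)/(5 + 3)) + (-3 + 6)) + 148)**2 = (((-11 + 1/8) + 3) + 148)**2 = ((-87/8 + 3) + 148)**2 = (-63/8 + 148)**2 = (1121/8)**2 = 1256641/64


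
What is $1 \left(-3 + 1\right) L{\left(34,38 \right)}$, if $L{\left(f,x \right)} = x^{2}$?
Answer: $-2888$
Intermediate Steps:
$1 \left(-3 + 1\right) L{\left(34,38 \right)} = 1 \left(-3 + 1\right) 38^{2} = 1 \left(-2\right) 1444 = \left(-2\right) 1444 = -2888$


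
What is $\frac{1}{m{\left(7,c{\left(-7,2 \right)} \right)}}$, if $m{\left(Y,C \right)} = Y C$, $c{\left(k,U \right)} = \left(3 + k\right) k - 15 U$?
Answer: $- \frac{1}{14} \approx -0.071429$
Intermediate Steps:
$c{\left(k,U \right)} = - 15 U + k \left(3 + k\right)$ ($c{\left(k,U \right)} = k \left(3 + k\right) - 15 U = - 15 U + k \left(3 + k\right)$)
$m{\left(Y,C \right)} = C Y$
$\frac{1}{m{\left(7,c{\left(-7,2 \right)} \right)}} = \frac{1}{\left(\left(-7\right)^{2} - 30 + 3 \left(-7\right)\right) 7} = \frac{1}{\left(49 - 30 - 21\right) 7} = \frac{1}{\left(-2\right) 7} = \frac{1}{-14} = - \frac{1}{14}$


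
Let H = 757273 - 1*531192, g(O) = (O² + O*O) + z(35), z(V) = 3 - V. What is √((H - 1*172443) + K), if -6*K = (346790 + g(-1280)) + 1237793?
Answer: I*√27237138/6 ≈ 869.82*I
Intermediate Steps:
g(O) = -32 + 2*O² (g(O) = (O² + O*O) + (3 - 1*35) = (O² + O²) + (3 - 35) = 2*O² - 32 = -32 + 2*O²)
H = 226081 (H = 757273 - 531192 = 226081)
K = -4861351/6 (K = -((346790 + (-32 + 2*(-1280)²)) + 1237793)/6 = -((346790 + (-32 + 2*1638400)) + 1237793)/6 = -((346790 + (-32 + 3276800)) + 1237793)/6 = -((346790 + 3276768) + 1237793)/6 = -(3623558 + 1237793)/6 = -⅙*4861351 = -4861351/6 ≈ -8.1023e+5)
√((H - 1*172443) + K) = √((226081 - 1*172443) - 4861351/6) = √((226081 - 172443) - 4861351/6) = √(53638 - 4861351/6) = √(-4539523/6) = I*√27237138/6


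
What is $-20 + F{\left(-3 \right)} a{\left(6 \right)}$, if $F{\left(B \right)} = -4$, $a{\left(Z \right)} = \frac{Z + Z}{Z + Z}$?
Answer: $-24$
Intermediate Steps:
$a{\left(Z \right)} = 1$ ($a{\left(Z \right)} = \frac{2 Z}{2 Z} = 2 Z \frac{1}{2 Z} = 1$)
$-20 + F{\left(-3 \right)} a{\left(6 \right)} = -20 - 4 = -24$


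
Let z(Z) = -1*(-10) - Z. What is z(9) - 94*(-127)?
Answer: 11939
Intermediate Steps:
z(Z) = 10 - Z
z(9) - 94*(-127) = (10 - 1*9) - 94*(-127) = (10 - 9) + 11938 = 1 + 11938 = 11939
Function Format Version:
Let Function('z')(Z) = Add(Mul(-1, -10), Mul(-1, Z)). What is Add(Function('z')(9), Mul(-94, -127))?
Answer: 11939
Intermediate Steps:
Function('z')(Z) = Add(10, Mul(-1, Z))
Add(Function('z')(9), Mul(-94, -127)) = Add(Add(10, Mul(-1, 9)), Mul(-94, -127)) = Add(Add(10, -9), 11938) = Add(1, 11938) = 11939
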